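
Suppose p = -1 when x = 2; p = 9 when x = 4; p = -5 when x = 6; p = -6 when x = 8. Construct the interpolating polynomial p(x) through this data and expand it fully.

L_0(x) = (x - 4)(x - 6)(x - 8) / [-48] = -(1/48)x^3 + (3/8)x^2 - (13/6)x + 4
L_1(x) = (x - 2)(x - 6)(x - 8) / [16] = (1/16)x^3 - x^2 + (19/4)x - 6
L_2(x) = (x - 2)(x - 4)(x - 8) / [-16] = -(1/16)x^3 + (7/8)x^2 - (7/2)x + 4
L_3(x) = (x - 2)(x - 4)(x - 6) / [48] = (1/48)x^3 - (1/4)x^2 + (11/12)x - 1
p(x) = (-1)·L_0 + 9·L_1 + (-5)·L_2 + (-6)·L_3
  (-1)·L_0(x) = (1/48)x^3 - (3/8)x^2 + (13/6)x - 4
  9·L_1(x) = (9/16)x^3 - 9x^2 + (171/4)x - 54
  (-5)·L_2(x) = (5/16)x^3 - (35/8)x^2 + (35/2)x - 20
  (-6)·L_3(x) = -(1/8)x^3 + (3/2)x^2 - (11/2)x + 6
Adding term by term: (37/48)x^3 - (49/4)x^2 + (683/12)x - 72

p(x) = (37/48)x^3 - (49/4)x^2 + (683/12)x - 72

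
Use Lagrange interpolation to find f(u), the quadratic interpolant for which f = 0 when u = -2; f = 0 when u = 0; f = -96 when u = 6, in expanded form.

Build the Lagrange basis polynomials:
L_0(u) = u(u - 6) / [16] = (1/16)u^2 - (3/8)u
L_1(u) = (u + 2)(u - 6) / [-12] = -(1/12)u^2 + (1/3)u + 1
L_2(u) = (u + 2)u / [48] = (1/48)u^2 + (1/24)u
f(u) = 0·L_0 + 0·L_1 + (-96)·L_2
  0·L_0(u) = 0
  0·L_1(u) = 0
  (-96)·L_2(u) = -2u^2 - 4u
Adding term by term: -2u^2 - 4u

f(u) = -2u^2 - 4u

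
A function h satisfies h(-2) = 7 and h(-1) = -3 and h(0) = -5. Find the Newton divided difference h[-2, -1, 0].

4

h[-2,-1] = (-3 - 7) / (-1 - (-2)) = -10
h[-1,0] = (-5 - (-3)) / (0 - (-1)) = -2
h[-2,-1,0] = (-2 - (-10)) / (0 - (-2)) = 4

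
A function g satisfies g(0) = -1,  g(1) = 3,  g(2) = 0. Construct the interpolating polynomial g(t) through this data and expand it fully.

Build the Lagrange basis polynomials:
L_0(t) = (t - 1)(t - 2) / [2] = (1/2)t^2 - (3/2)t + 1
L_1(t) = t(t - 2) / [-1] = -t^2 + 2t
L_2(t) = t(t - 1) / [2] = (1/2)t^2 - (1/2)t
g(t) = (-1)·L_0 + 3·L_1 + 0·L_2
  (-1)·L_0(t) = -(1/2)t^2 + (3/2)t - 1
  3·L_1(t) = -3t^2 + 6t
  0·L_2(t) = 0
Adding term by term: -(7/2)t^2 + (15/2)t - 1

g(t) = -(7/2)t^2 + (15/2)t - 1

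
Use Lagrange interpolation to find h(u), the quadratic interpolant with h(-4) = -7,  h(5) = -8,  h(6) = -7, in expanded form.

h(u) = (1/9)u^2 - (2/9)u - 29/3

Build the Lagrange basis polynomials:
L_0(u) = (u - 5)(u - 6) / [90] = (1/90)u^2 - (11/90)u + 1/3
L_1(u) = (u + 4)(u - 6) / [-9] = -(1/9)u^2 + (2/9)u + 8/3
L_2(u) = (u + 4)(u - 5) / [10] = (1/10)u^2 - (1/10)u - 2
h(u) = (-7)·L_0 + (-8)·L_1 + (-7)·L_2
  (-7)·L_0(u) = -(7/90)u^2 + (77/90)u - 7/3
  (-8)·L_1(u) = (8/9)u^2 - (16/9)u - 64/3
  (-7)·L_2(u) = -(7/10)u^2 + (7/10)u + 14
Adding term by term: (1/9)u^2 - (2/9)u - 29/3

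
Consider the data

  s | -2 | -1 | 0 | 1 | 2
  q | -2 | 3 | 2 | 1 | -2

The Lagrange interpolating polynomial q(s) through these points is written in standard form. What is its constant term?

2

L_0(s) = (s + 1)s(s - 1)(s - 2) / [24] = (1/24)s^4 - (1/12)s^3 - (1/24)s^2 + (1/12)s
L_1(s) = (s + 2)s(s - 1)(s - 2) / [-6] = -(1/6)s^4 + (1/6)s^3 + (2/3)s^2 - (2/3)s
L_2(s) = (s + 2)(s + 1)(s - 1)(s - 2) / [4] = (1/4)s^4 - (5/4)s^2 + 1
L_3(s) = (s + 2)(s + 1)s(s - 2) / [-6] = -(1/6)s^4 - (1/6)s^3 + (2/3)s^2 + (2/3)s
L_4(s) = (s + 2)(s + 1)s(s - 1) / [24] = (1/24)s^4 + (1/12)s^3 - (1/24)s^2 - (1/12)s
q(s) = (-2)·L_0 + 3·L_1 + 2·L_2 + 1·L_3 + (-2)·L_4
Only the constant term is needed; take it from each L_i and combine:
(-2)·(0) + 3·(0) + 2·(1) + 1·(0) + (-2)·(0) = 2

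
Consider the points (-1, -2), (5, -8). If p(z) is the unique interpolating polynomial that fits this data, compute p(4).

L_0(4) = (-1)/[(-6)] = 1/6
L_1(4) = (5)/[(6)] = 5/6
Sum: (-2)·(1/6) + (-8)·(5/6) = -7

-7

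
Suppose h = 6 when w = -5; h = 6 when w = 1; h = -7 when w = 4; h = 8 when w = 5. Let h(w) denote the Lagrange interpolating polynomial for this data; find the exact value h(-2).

1171/30

Evaluate each Lagrange basis at w = -2:
L_0(-2) = (-3)·(-6)·(-7)/[(-6)·(-9)·(-10)] = 7/30
L_1(-2) = (3)·(-6)·(-7)/[(6)·(-3)·(-4)] = 7/4
L_2(-2) = (3)·(-3)·(-7)/[(9)·(3)·(-1)] = -7/3
L_3(-2) = (3)·(-3)·(-6)/[(10)·(4)·(1)] = 27/20
Sum: 6·(7/30) + 6·(7/4) + (-7)·(-7/3) + 8·(27/20) = 1171/30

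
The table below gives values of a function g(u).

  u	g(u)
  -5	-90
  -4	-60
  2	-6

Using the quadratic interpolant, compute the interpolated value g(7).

Evaluate each Lagrange basis at u = 7:
L_0(7) = (11)·(5)/[(-1)·(-7)] = 55/7
L_1(7) = (12)·(5)/[(1)·(-6)] = -10
L_2(7) = (12)·(11)/[(7)·(6)] = 22/7
Sum: (-90)·(55/7) + (-60)·(-10) + (-6)·(22/7) = -126

-126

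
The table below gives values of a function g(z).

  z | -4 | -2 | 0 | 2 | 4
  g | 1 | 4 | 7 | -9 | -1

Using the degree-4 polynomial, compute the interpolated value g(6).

136

Evaluate each Lagrange basis at z = 6:
L_0(6) = (8)·(6)·(4)·(2)/[(-2)·(-4)·(-6)·(-8)] = 1
L_1(6) = (10)·(6)·(4)·(2)/[(2)·(-2)·(-4)·(-6)] = -5
L_2(6) = (10)·(8)·(4)·(2)/[(4)·(2)·(-2)·(-4)] = 10
L_3(6) = (10)·(8)·(6)·(2)/[(6)·(4)·(2)·(-2)] = -10
L_4(6) = (10)·(8)·(6)·(4)/[(8)·(6)·(4)·(2)] = 5
Sum: 1·(1) + 4·(-5) + 7·(10) + (-9)·(-10) + (-1)·(5) = 136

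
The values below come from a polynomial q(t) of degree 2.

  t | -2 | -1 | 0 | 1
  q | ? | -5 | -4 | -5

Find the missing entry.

-8

The 3 known values determine q uniquely (degree ≤ 2).
Evaluate each Lagrange basis at t = -2:
L_0(-2) = (-2)·(-3)/[(-1)·(-2)] = 3
L_1(-2) = (-1)·(-3)/[(1)·(-1)] = -3
L_2(-2) = (-1)·(-2)/[(2)·(1)] = 1
Sum: (-5)·(3) + (-4)·(-3) + (-5)·(1) = -8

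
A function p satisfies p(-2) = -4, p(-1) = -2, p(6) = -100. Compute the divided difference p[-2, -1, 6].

p[-2,-1] = (-2 - (-4)) / (-1 - (-2)) = 2
p[-1,6] = (-100 - (-2)) / (6 - (-1)) = -14
p[-2,-1,6] = (-14 - 2) / (6 - (-2)) = -2

-2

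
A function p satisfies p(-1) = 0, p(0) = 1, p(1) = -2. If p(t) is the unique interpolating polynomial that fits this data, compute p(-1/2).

1

Using Newton's divided-difference form:
p[-1,0] = (1 - 0) / (0 - (-1)) = 1
p[0,1] = (-2 - 1) / (1 - 0) = -3
p[-1,0,1] = (-3 - 1) / (1 - (-1)) = -2
p(-1/2) = 0 + 1·(1/2) + (-2)·(1/2)·(-1/2) = 1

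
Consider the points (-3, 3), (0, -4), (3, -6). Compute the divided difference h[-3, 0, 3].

h[-3,0] = (-4 - 3) / (0 - (-3)) = -7/3
h[0,3] = (-6 - (-4)) / (3 - 0) = -2/3
h[-3,0,3] = (-2/3 - (-7/3)) / (3 - (-3)) = 5/18

5/18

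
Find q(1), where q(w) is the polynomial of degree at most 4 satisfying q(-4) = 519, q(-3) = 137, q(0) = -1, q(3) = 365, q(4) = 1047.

L_0(1) = (4)·(1)·(-2)·(-3)/[(-1)·(-4)·(-7)·(-8)] = 3/28
L_1(1) = (5)·(1)·(-2)·(-3)/[(1)·(-3)·(-6)·(-7)] = -5/21
L_2(1) = (5)·(4)·(-2)·(-3)/[(4)·(3)·(-3)·(-4)] = 5/6
L_3(1) = (5)·(4)·(1)·(-3)/[(7)·(6)·(3)·(-1)] = 10/21
L_4(1) = (5)·(4)·(1)·(-2)/[(8)·(7)·(4)·(1)] = -5/28
Sum: 519·(3/28) + 137·(-5/21) + (-1)·(5/6) + 365·(10/21) + 1047·(-5/28) = 9

9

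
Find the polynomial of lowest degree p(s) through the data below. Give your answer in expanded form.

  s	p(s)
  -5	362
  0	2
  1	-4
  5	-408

Build the Lagrange basis polynomials:
L_0(s) = s(s - 1)(s - 5) / [-300] = -(1/300)s^3 + (1/50)s^2 - (1/60)s
L_1(s) = (s + 5)(s - 1)(s - 5) / [25] = (1/25)s^3 - (1/25)s^2 - s + 1
L_2(s) = (s + 5)s(s - 5) / [-24] = -(1/24)s^3 + (25/24)s
L_3(s) = (s + 5)s(s - 1) / [200] = (1/200)s^3 + (1/50)s^2 - (1/40)s
p(s) = 362·L_0 + 2·L_1 + (-4)·L_2 + (-408)·L_3
  362·L_0(s) = -(181/150)s^3 + (181/25)s^2 - (181/30)s
  2·L_1(s) = (2/25)s^3 - (2/25)s^2 - 2s + 2
  (-4)·L_2(s) = (1/6)s^3 - (25/6)s
  (-408)·L_3(s) = -(51/25)s^3 - (204/25)s^2 + (51/5)s
Adding term by term: -3s^3 - s^2 - 2s + 2

p(s) = -3s^3 - s^2 - 2s + 2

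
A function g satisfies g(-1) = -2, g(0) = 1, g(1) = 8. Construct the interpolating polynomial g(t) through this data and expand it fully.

g(t) = 2t^2 + 5t + 1

Newton's divided differences:
g[-1,0] = (1 - (-2)) / (0 - (-1)) = 3
g[0,1] = (8 - 1) / (1 - 0) = 7
g[-1,0,1] = (7 - 3) / (1 - (-1)) = 2
g(t) = -2 + 3·(t + 1) + 2·(t + 1)t
Expanding: g(t) = 2t^2 + 5t + 1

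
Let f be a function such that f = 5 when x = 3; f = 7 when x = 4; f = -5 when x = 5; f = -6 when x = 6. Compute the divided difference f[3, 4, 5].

f[3,4] = (7 - 5) / (4 - 3) = 2
f[4,5] = (-5 - 7) / (5 - 4) = -12
f[3,4,5] = (-12 - 2) / (5 - 3) = -7

-7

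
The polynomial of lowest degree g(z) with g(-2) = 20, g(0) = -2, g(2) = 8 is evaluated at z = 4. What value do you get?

Evaluate each Lagrange basis at z = 4:
L_0(4) = (4)·(2)/[(-2)·(-4)] = 1
L_1(4) = (6)·(2)/[(2)·(-2)] = -3
L_2(4) = (6)·(4)/[(4)·(2)] = 3
Sum: 20·(1) + (-2)·(-3) + 8·(3) = 50

50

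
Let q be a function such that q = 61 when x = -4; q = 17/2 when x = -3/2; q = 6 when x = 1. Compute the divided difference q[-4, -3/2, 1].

4

q[-4,-3/2] = (17/2 - 61) / (-3/2 - (-4)) = -21
q[-3/2,1] = (6 - 17/2) / (1 - (-3/2)) = -1
q[-4,-3/2,1] = (-1 - (-21)) / (1 - (-4)) = 4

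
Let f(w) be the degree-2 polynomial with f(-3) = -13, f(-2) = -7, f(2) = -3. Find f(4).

-13

Using Newton's divided-difference form:
f[-3,-2] = (-7 - (-13)) / (-2 - (-3)) = 6
f[-2,2] = (-3 - (-7)) / (2 - (-2)) = 1
f[-3,-2,2] = (1 - 6) / (2 - (-3)) = -1
f(4) = -13 + 6·(7) + (-1)·(7)·(6) = -13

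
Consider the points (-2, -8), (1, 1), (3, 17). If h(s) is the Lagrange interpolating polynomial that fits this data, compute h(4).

28

L_0(4) = (3)·(1)/[(-3)·(-5)] = 1/5
L_1(4) = (6)·(1)/[(3)·(-2)] = -1
L_2(4) = (6)·(3)/[(5)·(2)] = 9/5
Sum: (-8)·(1/5) + 1·(-1) + 17·(9/5) = 28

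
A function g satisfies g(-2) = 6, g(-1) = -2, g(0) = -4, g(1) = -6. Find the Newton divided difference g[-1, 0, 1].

g[-1,0] = (-4 - (-2)) / (0 - (-1)) = -2
g[0,1] = (-6 - (-4)) / (1 - 0) = -2
g[-1,0,1] = (-2 - (-2)) / (1 - (-1)) = 0

0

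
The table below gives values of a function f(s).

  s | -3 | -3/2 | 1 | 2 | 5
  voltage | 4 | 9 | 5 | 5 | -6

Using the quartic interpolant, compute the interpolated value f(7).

-6389/91

L_0(7) = (17/2)·(6)·(5)·(2)/[(-3/2)·(-4)·(-5)·(-8)] = 17/8
L_1(7) = (10)·(6)·(5)·(2)/[(3/2)·(-5/2)·(-7/2)·(-13/2)] = -640/91
L_2(7) = (10)·(17/2)·(5)·(2)/[(4)·(5/2)·(-1)·(-4)] = 85/4
L_3(7) = (10)·(17/2)·(6)·(2)/[(5)·(7/2)·(1)·(-3)] = -136/7
L_4(7) = (10)·(17/2)·(6)·(5)/[(8)·(13/2)·(4)·(3)] = 425/104
Sum: 4·(17/8) + 9·(-640/91) + 5·(85/4) + 5·(-136/7) + (-6)·(425/104) = -6389/91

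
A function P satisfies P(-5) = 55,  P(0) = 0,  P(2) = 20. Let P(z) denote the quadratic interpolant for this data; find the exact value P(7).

Using Newton's divided-difference form:
P[-5,0] = (0 - 55) / (0 - (-5)) = -11
P[0,2] = (20 - 0) / (2 - 0) = 10
P[-5,0,2] = (10 - (-11)) / (2 - (-5)) = 3
P(7) = 55 + (-11)·(12) + 3·(12)·(7) = 175

175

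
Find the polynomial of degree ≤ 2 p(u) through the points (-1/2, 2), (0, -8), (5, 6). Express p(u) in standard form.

p(u) = (228/55)u^2 - (986/55)u - 8

Build the Lagrange basis polynomials:
L_0(u) = u(u - 5) / [11/4] = (4/11)u^2 - (20/11)u
L_1(u) = (u + 1/2)(u - 5) / [-5/2] = -(2/5)u^2 + (9/5)u + 1
L_2(u) = (u + 1/2)u / [55/2] = (2/55)u^2 + (1/55)u
p(u) = 2·L_0 + (-8)·L_1 + 6·L_2
  2·L_0(u) = (8/11)u^2 - (40/11)u
  (-8)·L_1(u) = (16/5)u^2 - (72/5)u - 8
  6·L_2(u) = (12/55)u^2 + (6/55)u
Adding term by term: (228/55)u^2 - (986/55)u - 8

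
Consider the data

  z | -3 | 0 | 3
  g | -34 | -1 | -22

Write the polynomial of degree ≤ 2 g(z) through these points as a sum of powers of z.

g(z) = -3z^2 + 2z - 1

Newton's divided differences:
g[-3,0] = (-1 - (-34)) / (0 - (-3)) = 11
g[0,3] = (-22 - (-1)) / (3 - 0) = -7
g[-3,0,3] = (-7 - 11) / (3 - (-3)) = -3
g(z) = -34 + 11·(z + 3) + (-3)·(z + 3)z
Expanding: g(z) = -3z^2 + 2z - 1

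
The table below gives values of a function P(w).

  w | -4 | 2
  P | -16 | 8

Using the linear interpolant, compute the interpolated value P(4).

16

Evaluate each Lagrange basis at w = 4:
L_0(4) = (2)/[(-6)] = -1/3
L_1(4) = (8)/[(6)] = 4/3
Sum: (-16)·(-1/3) + 8·(4/3) = 16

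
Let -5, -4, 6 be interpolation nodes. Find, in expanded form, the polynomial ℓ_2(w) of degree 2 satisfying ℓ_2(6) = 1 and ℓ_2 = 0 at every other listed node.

ℓ_2(w) = (w + 5)(w + 4) / [(11)·(10)]
       = (w^2 + 9w + 20) / (110)

ℓ_2(w) = (1/110)w^2 + (9/110)w + 2/11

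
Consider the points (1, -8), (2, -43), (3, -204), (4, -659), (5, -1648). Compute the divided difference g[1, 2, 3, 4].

-28

g[1,2] = (-43 - (-8)) / (2 - 1) = -35
g[2,3] = (-204 - (-43)) / (3 - 2) = -161
g[3,4] = (-659 - (-204)) / (4 - 3) = -455
g[1,2,3] = (-161 - (-35)) / (3 - 1) = -63
g[2,3,4] = (-455 - (-161)) / (4 - 2) = -147
g[1,2,3,4] = (-147 - (-63)) / (4 - 1) = -28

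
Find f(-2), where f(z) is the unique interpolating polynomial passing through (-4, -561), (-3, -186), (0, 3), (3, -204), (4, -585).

-39

L_0(-2) = (1)·(-2)·(-5)·(-6)/[(-1)·(-4)·(-7)·(-8)] = -15/56
L_1(-2) = (2)·(-2)·(-5)·(-6)/[(1)·(-3)·(-6)·(-7)] = 20/21
L_2(-2) = (2)·(1)·(-5)·(-6)/[(4)·(3)·(-3)·(-4)] = 5/12
L_3(-2) = (2)·(1)·(-2)·(-6)/[(7)·(6)·(3)·(-1)] = -4/21
L_4(-2) = (2)·(1)·(-2)·(-5)/[(8)·(7)·(4)·(1)] = 5/56
Sum: (-561)·(-15/56) + (-186)·(20/21) + 3·(5/12) + (-204)·(-4/21) + (-585)·(5/56) = -39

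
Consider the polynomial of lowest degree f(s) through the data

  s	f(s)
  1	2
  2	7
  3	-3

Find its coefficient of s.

55/2

L_0(s) = (s - 2)(s - 3) / [2] = (1/2)s^2 - (5/2)s + 3
L_1(s) = (s - 1)(s - 3) / [-1] = -s^2 + 4s - 3
L_2(s) = (s - 1)(s - 2) / [2] = (1/2)s^2 - (3/2)s + 1
f(s) = 2·L_0 + 7·L_1 + (-3)·L_2
Only the coefficient of s is needed; take it from each L_i and combine:
2·(-5/2) + 7·(4) + (-3)·(-3/2) = 55/2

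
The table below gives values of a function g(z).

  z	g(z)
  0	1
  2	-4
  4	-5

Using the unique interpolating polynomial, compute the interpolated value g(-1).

5

Evaluate each Lagrange basis at z = -1:
L_0(-1) = (-3)·(-5)/[(-2)·(-4)] = 15/8
L_1(-1) = (-1)·(-5)/[(2)·(-2)] = -5/4
L_2(-1) = (-1)·(-3)/[(4)·(2)] = 3/8
Sum: 1·(15/8) + (-4)·(-5/4) + (-5)·(3/8) = 5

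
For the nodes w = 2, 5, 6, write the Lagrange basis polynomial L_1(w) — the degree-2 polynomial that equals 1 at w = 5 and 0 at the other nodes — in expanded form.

L_1(w) = (w - 2)(w - 6) / [(3)·(-1)]
       = (w^2 - 8w + 12) / (-3)

L_1(w) = -(1/3)w^2 + (8/3)w - 4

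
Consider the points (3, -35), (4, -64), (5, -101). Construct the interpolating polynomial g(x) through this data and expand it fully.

Build the Lagrange basis polynomials:
L_0(x) = (x - 4)(x - 5) / [2] = (1/2)x^2 - (9/2)x + 10
L_1(x) = (x - 3)(x - 5) / [-1] = -x^2 + 8x - 15
L_2(x) = (x - 3)(x - 4) / [2] = (1/2)x^2 - (7/2)x + 6
g(x) = (-35)·L_0 + (-64)·L_1 + (-101)·L_2
  (-35)·L_0(x) = -(35/2)x^2 + (315/2)x - 350
  (-64)·L_1(x) = 64x^2 - 512x + 960
  (-101)·L_2(x) = -(101/2)x^2 + (707/2)x - 606
Adding term by term: -4x^2 - x + 4

g(x) = -4x^2 - x + 4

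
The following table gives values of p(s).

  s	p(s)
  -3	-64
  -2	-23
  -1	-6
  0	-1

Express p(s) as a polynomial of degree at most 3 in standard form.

p(s) = 2s^3 + 3s - 1

Build the Lagrange basis polynomials:
L_0(s) = (s + 2)(s + 1)s / [-6] = -(1/6)s^3 - (1/2)s^2 - (1/3)s
L_1(s) = (s + 3)(s + 1)s / [2] = (1/2)s^3 + 2s^2 + (3/2)s
L_2(s) = (s + 3)(s + 2)s / [-2] = -(1/2)s^3 - (5/2)s^2 - 3s
L_3(s) = (s + 3)(s + 2)(s + 1) / [6] = (1/6)s^3 + s^2 + (11/6)s + 1
p(s) = (-64)·L_0 + (-23)·L_1 + (-6)·L_2 + (-1)·L_3
  (-64)·L_0(s) = (32/3)s^3 + 32s^2 + (64/3)s
  (-23)·L_1(s) = -(23/2)s^3 - 46s^2 - (69/2)s
  (-6)·L_2(s) = 3s^3 + 15s^2 + 18s
  (-1)·L_3(s) = -(1/6)s^3 - s^2 - (11/6)s - 1
Adding term by term: 2s^3 + 3s - 1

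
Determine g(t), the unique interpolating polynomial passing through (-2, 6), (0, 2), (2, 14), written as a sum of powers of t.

g(t) = 2t^2 + 2t + 2

Newton's divided differences:
g[-2,0] = (2 - 6) / (0 - (-2)) = -2
g[0,2] = (14 - 2) / (2 - 0) = 6
g[-2,0,2] = (6 - (-2)) / (2 - (-2)) = 2
g(t) = 6 + (-2)·(t + 2) + 2·(t + 2)t
Expanding: g(t) = 2t^2 + 2t + 2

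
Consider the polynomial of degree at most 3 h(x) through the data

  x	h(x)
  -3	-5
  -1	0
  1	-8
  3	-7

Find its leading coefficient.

11/24

Build the Lagrange basis polynomials:
L_0(x) = (x + 1)(x - 1)(x - 3) / [-48] = -(1/48)x^3 + (1/16)x^2 + (1/48)x - 1/16
L_1(x) = (x + 3)(x - 1)(x - 3) / [16] = (1/16)x^3 - (1/16)x^2 - (9/16)x + 9/16
L_2(x) = (x + 3)(x + 1)(x - 3) / [-16] = -(1/16)x^3 - (1/16)x^2 + (9/16)x + 9/16
L_3(x) = (x + 3)(x + 1)(x - 1) / [48] = (1/48)x^3 + (1/16)x^2 - (1/48)x - 1/16
h(x) = (-5)·L_0 + 0·L_1 + (-8)·L_2 + (-7)·L_3
Only the coefficient of x^3 is needed; take it from each L_i and combine:
(-5)·(-1/48) + 0·(1/16) + (-8)·(-1/16) + (-7)·(1/48) = 11/24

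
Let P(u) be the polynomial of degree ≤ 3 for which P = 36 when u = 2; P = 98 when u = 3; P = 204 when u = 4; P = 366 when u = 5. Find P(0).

Evaluate each Lagrange basis at u = 0:
L_0(0) = (-3)·(-4)·(-5)/[(-1)·(-2)·(-3)] = 10
L_1(0) = (-2)·(-4)·(-5)/[(1)·(-1)·(-2)] = -20
L_2(0) = (-2)·(-3)·(-5)/[(2)·(1)·(-1)] = 15
L_3(0) = (-2)·(-3)·(-4)/[(3)·(2)·(1)] = -4
Sum: 36·(10) + 98·(-20) + 204·(15) + 366·(-4) = -4

-4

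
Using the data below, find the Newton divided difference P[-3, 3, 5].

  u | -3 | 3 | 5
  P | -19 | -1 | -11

-1

P[-3,3] = (-1 - (-19)) / (3 - (-3)) = 3
P[3,5] = (-11 - (-1)) / (5 - 3) = -5
P[-3,3,5] = (-5 - 3) / (5 - (-3)) = -1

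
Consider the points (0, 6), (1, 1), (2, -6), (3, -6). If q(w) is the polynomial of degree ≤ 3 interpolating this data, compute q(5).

51

L_0(5) = (4)·(3)·(2)/[(-1)·(-2)·(-3)] = -4
L_1(5) = (5)·(3)·(2)/[(1)·(-1)·(-2)] = 15
L_2(5) = (5)·(4)·(2)/[(2)·(1)·(-1)] = -20
L_3(5) = (5)·(4)·(3)/[(3)·(2)·(1)] = 10
Sum: 6·(-4) + 1·(15) + (-6)·(-20) + (-6)·(10) = 51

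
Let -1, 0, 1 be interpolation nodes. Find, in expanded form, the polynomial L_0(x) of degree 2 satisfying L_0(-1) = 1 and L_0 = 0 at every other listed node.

L_0(x) = (1/2)x^2 - (1/2)x

L_0(x) = x(x - 1) / [(-1)·(-2)]
       = (x^2 - x) / (2)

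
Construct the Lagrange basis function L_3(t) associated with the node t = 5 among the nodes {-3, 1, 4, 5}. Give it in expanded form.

L_3(t) = (t + 3)(t - 1)(t - 4) / [(8)·(4)·(1)]
       = (t^3 - 2t^2 - 11t + 12) / (32)

L_3(t) = (1/32)t^3 - (1/16)t^2 - (11/32)t + 3/8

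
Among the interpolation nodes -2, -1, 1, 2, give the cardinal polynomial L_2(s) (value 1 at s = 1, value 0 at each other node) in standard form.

L_2(s) = (s + 2)(s + 1)(s - 2) / [(3)·(2)·(-1)]
       = (s^3 + s^2 - 4s - 4) / (-6)

L_2(s) = -(1/6)s^3 - (1/6)s^2 + (2/3)s + 2/3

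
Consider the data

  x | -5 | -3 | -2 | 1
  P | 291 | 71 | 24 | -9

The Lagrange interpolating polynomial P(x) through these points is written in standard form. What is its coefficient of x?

Build the Lagrange basis polynomials:
L_0(x) = (x + 3)(x + 2)(x - 1) / [-36] = -(1/36)x^3 - (1/9)x^2 - (1/36)x + 1/6
L_1(x) = (x + 5)(x + 2)(x - 1) / [8] = (1/8)x^3 + (3/4)x^2 + (3/8)x - 5/4
L_2(x) = (x + 5)(x + 3)(x - 1) / [-9] = -(1/9)x^3 - (7/9)x^2 - (7/9)x + 5/3
L_3(x) = (x + 5)(x + 3)(x + 2) / [72] = (1/72)x^3 + (5/36)x^2 + (31/72)x + 5/12
P(x) = 291·L_0 + 71·L_1 + 24·L_2 + (-9)·L_3
Only the coefficient of x is needed; take it from each L_i and combine:
291·(-1/36) + 71·(3/8) + 24·(-7/9) + (-9)·(31/72) = -4

-4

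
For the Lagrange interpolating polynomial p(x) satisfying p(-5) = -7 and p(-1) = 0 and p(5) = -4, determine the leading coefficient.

The leading coefficient equals the top divided difference p[-5,-1,5].
p[-5,-1] = (0 - (-7)) / (-1 - (-5)) = 7/4
p[-1,5] = (-4 - 0) / (5 - (-1)) = -2/3
p[-5,-1,5] = (-2/3 - 7/4) / (5 - (-5)) = -29/120

-29/120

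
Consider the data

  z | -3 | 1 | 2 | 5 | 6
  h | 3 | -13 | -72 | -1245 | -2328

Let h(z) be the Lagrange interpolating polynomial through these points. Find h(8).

-6432

Evaluate each Lagrange basis at z = 8:
L_0(8) = (7)·(6)·(3)·(2)/[(-4)·(-5)·(-8)·(-9)] = 7/40
L_1(8) = (11)·(6)·(3)·(2)/[(4)·(-1)·(-4)·(-5)] = -99/20
L_2(8) = (11)·(7)·(3)·(2)/[(5)·(1)·(-3)·(-4)] = 77/10
L_3(8) = (11)·(7)·(6)·(2)/[(8)·(4)·(3)·(-1)] = -77/8
L_4(8) = (11)·(7)·(6)·(3)/[(9)·(5)·(4)·(1)] = 77/10
Sum: 3·(7/40) + (-13)·(-99/20) + (-72)·(77/10) + (-1245)·(-77/8) + (-2328)·(77/10) = -6432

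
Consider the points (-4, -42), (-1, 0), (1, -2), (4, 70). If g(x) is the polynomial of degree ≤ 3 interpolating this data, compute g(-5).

Using Newton's divided-difference form:
g[-4,-1] = (0 - (-42)) / (-1 - (-4)) = 14
g[-1,1] = (-2 - 0) / (1 - (-1)) = -1
g[1,4] = (70 - (-2)) / (4 - 1) = 24
g[-4,-1,1] = (-1 - 14) / (1 - (-4)) = -3
g[-1,1,4] = (24 - (-1)) / (4 - (-1)) = 5
g[-4,-1,1,4] = (5 - (-3)) / (4 - (-4)) = 1
g(-5) = -42 + 14·(-1) + (-3)·(-1)·(-4) + 1·(-1)·(-4)·(-6) = -92

-92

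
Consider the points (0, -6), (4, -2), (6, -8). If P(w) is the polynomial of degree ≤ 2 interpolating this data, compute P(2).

Evaluate each Lagrange basis at w = 2:
L_0(2) = (-2)·(-4)/[(-4)·(-6)] = 1/3
L_1(2) = (2)·(-4)/[(4)·(-2)] = 1
L_2(2) = (2)·(-2)/[(6)·(2)] = -1/3
Sum: (-6)·(1/3) + (-2)·(1) + (-8)·(-1/3) = -4/3

-4/3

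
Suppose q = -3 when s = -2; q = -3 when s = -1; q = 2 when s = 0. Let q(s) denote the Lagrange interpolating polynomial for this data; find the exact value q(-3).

L_0(-3) = (-2)·(-3)/[(-1)·(-2)] = 3
L_1(-3) = (-1)·(-3)/[(1)·(-1)] = -3
L_2(-3) = (-1)·(-2)/[(2)·(1)] = 1
Sum: (-3)·(3) + (-3)·(-3) + 2·(1) = 2

2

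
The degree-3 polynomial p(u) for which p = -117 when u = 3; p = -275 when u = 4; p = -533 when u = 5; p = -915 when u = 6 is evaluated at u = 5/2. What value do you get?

Using Newton's divided-difference form:
p[3,4] = (-275 - (-117)) / (4 - 3) = -158
p[4,5] = (-533 - (-275)) / (5 - 4) = -258
p[5,6] = (-915 - (-533)) / (6 - 5) = -382
p[3,4,5] = (-258 - (-158)) / (5 - 3) = -50
p[4,5,6] = (-382 - (-258)) / (6 - 4) = -62
p[3,4,5,6] = (-62 - (-50)) / (6 - 3) = -4
p(5/2) = -117 + (-158)·(-1/2) + (-50)·(-1/2)·(-3/2) + (-4)·(-1/2)·(-3/2)·(-5/2) = -68

-68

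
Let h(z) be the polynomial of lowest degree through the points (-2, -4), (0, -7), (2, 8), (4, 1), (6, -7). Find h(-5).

Using Newton's divided-difference form:
h[-2,0] = (-7 - (-4)) / (0 - (-2)) = -3/2
h[0,2] = (8 - (-7)) / (2 - 0) = 15/2
h[2,4] = (1 - 8) / (4 - 2) = -7/2
h[4,6] = (-7 - 1) / (6 - 4) = -4
h[-2,0,2] = (15/2 - (-3/2)) / (2 - (-2)) = 9/4
h[0,2,4] = (-7/2 - 15/2) / (4 - 0) = -11/4
h[2,4,6] = (-4 - (-7/2)) / (6 - 2) = -1/8
h[-2,0,2,4] = (-11/4 - 9/4) / (4 - (-2)) = -5/6
h[0,2,4,6] = (-1/8 - (-11/4)) / (6 - 0) = 7/16
h[-2,0,2,4,6] = (7/16 - (-5/6)) / (6 - (-2)) = 61/384
h(-5) = -4 + (-3/2)·(-3) + (9/4)·(-3)·(-5) + (-5/6)·(-3)·(-5)·(-7) + (61/384)·(-3)·(-5)·(-7)·(-9) = 34799/128

34799/128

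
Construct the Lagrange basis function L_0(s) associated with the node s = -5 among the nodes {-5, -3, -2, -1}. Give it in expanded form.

L_0(s) = -(1/24)s^3 - (1/4)s^2 - (11/24)s - 1/4

L_0(s) = (s + 3)(s + 2)(s + 1) / [(-2)·(-3)·(-4)]
       = (s^3 + 6s^2 + 11s + 6) / (-24)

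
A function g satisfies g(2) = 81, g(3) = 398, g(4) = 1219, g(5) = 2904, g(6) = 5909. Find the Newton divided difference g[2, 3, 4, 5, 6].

g[2,3] = (398 - 81) / (3 - 2) = 317
g[3,4] = (1219 - 398) / (4 - 3) = 821
g[4,5] = (2904 - 1219) / (5 - 4) = 1685
g[5,6] = (5909 - 2904) / (6 - 5) = 3005
g[2,3,4] = (821 - 317) / (4 - 2) = 252
g[3,4,5] = (1685 - 821) / (5 - 3) = 432
g[4,5,6] = (3005 - 1685) / (6 - 4) = 660
g[2,3,4,5] = (432 - 252) / (5 - 2) = 60
g[3,4,5,6] = (660 - 432) / (6 - 3) = 76
g[2,3,4,5,6] = (76 - 60) / (6 - 2) = 4

4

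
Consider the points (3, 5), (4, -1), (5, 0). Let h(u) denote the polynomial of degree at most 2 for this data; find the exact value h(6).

Using Newton's divided-difference form:
h[3,4] = (-1 - 5) / (4 - 3) = -6
h[4,5] = (0 - (-1)) / (5 - 4) = 1
h[3,4,5] = (1 - (-6)) / (5 - 3) = 7/2
h(6) = 5 + (-6)·(3) + (7/2)·(3)·(2) = 8

8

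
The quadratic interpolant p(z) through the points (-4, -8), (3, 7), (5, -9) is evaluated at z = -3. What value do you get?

Using Newton's divided-difference form:
p[-4,3] = (7 - (-8)) / (3 - (-4)) = 15/7
p[3,5] = (-9 - 7) / (5 - 3) = -8
p[-4,3,5] = (-8 - 15/7) / (5 - (-4)) = -71/63
p(-3) = -8 + (15/7)·(1) + (-71/63)·(1)·(-6) = 19/21

19/21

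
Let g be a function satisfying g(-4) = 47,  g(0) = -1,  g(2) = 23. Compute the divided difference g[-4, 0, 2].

4

g[-4,0] = (-1 - 47) / (0 - (-4)) = -12
g[0,2] = (23 - (-1)) / (2 - 0) = 12
g[-4,0,2] = (12 - (-12)) / (2 - (-4)) = 4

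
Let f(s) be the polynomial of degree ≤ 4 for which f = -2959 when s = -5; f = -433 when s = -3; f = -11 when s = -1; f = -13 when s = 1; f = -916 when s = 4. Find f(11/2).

-26465/8

Using Newton's divided-difference form:
f[-5,-3] = (-433 - (-2959)) / (-3 - (-5)) = 1263
f[-3,-1] = (-11 - (-433)) / (-1 - (-3)) = 211
f[-1,1] = (-13 - (-11)) / (1 - (-1)) = -1
f[1,4] = (-916 - (-13)) / (4 - 1) = -301
f[-5,-3,-1] = (211 - 1263) / (-1 - (-5)) = -263
f[-3,-1,1] = (-1 - 211) / (1 - (-3)) = -53
f[-1,1,4] = (-301 - (-1)) / (4 - (-1)) = -60
f[-5,-3,-1,1] = (-53 - (-263)) / (1 - (-5)) = 35
f[-3,-1,1,4] = (-60 - (-53)) / (4 - (-3)) = -1
f[-5,-3,-1,1,4] = (-1 - 35) / (4 - (-5)) = -4
f(11/2) = -2959 + 1263·(21/2) + (-263)·(21/2)·(17/2) + 35·(21/2)·(17/2)·(13/2) + (-4)·(21/2)·(17/2)·(13/2)·(9/2) = -26465/8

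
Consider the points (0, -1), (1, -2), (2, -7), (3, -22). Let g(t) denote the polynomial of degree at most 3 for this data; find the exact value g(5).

-106

Evaluate each Lagrange basis at t = 5:
L_0(5) = (4)·(3)·(2)/[(-1)·(-2)·(-3)] = -4
L_1(5) = (5)·(3)·(2)/[(1)·(-1)·(-2)] = 15
L_2(5) = (5)·(4)·(2)/[(2)·(1)·(-1)] = -20
L_3(5) = (5)·(4)·(3)/[(3)·(2)·(1)] = 10
Sum: (-1)·(-4) + (-2)·(15) + (-7)·(-20) + (-22)·(10) = -106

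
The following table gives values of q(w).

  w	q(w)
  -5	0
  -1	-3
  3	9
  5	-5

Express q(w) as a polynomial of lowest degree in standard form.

q(w) = -(41/192)w^3 - (11/64)w^2 + (929/192)w + 115/64

L_0(w) = (w + 1)(w - 3)(w - 5) / [-320] = -(1/320)w^3 + (7/320)w^2 - (7/320)w - 3/64
L_1(w) = (w + 5)(w - 3)(w - 5) / [96] = (1/96)w^3 - (1/32)w^2 - (25/96)w + 25/32
L_2(w) = (w + 5)(w + 1)(w - 5) / [-64] = -(1/64)w^3 - (1/64)w^2 + (25/64)w + 25/64
L_3(w) = (w + 5)(w + 1)(w - 3) / [120] = (1/120)w^3 + (1/40)w^2 - (13/120)w - 1/8
q(w) = 0·L_0 + (-3)·L_1 + 9·L_2 + (-5)·L_3
  0·L_0(w) = 0
  (-3)·L_1(w) = -(1/32)w^3 + (3/32)w^2 + (25/32)w - 75/32
  9·L_2(w) = -(9/64)w^3 - (9/64)w^2 + (225/64)w + 225/64
  (-5)·L_3(w) = -(1/24)w^3 - (1/8)w^2 + (13/24)w + 5/8
Adding term by term: -(41/192)w^3 - (11/64)w^2 + (929/192)w + 115/64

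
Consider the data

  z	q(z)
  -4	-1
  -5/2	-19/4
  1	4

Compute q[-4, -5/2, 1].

q[-4,-5/2] = (-19/4 - (-1)) / (-5/2 - (-4)) = -5/2
q[-5/2,1] = (4 - (-19/4)) / (1 - (-5/2)) = 5/2
q[-4,-5/2,1] = (5/2 - (-5/2)) / (1 - (-4)) = 1

1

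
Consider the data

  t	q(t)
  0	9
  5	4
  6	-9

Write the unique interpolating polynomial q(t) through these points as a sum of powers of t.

L_0(t) = (t - 5)(t - 6) / [30] = (1/30)t^2 - (11/30)t + 1
L_1(t) = t(t - 6) / [-5] = -(1/5)t^2 + (6/5)t
L_2(t) = t(t - 5) / [6] = (1/6)t^2 - (5/6)t
q(t) = 9·L_0 + 4·L_1 + (-9)·L_2
  9·L_0(t) = (3/10)t^2 - (33/10)t + 9
  4·L_1(t) = -(4/5)t^2 + (24/5)t
  (-9)·L_2(t) = -(3/2)t^2 + (15/2)t
Adding term by term: -2t^2 + 9t + 9

q(t) = -2t^2 + 9t + 9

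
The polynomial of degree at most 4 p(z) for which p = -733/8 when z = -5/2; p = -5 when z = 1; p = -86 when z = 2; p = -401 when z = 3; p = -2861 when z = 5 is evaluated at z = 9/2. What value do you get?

-15223/8

Evaluate each Lagrange basis at z = 9/2:
L_0(9/2) = (7/2)·(5/2)·(3/2)·(-1/2)/[(-7/2)·(-9/2)·(-11/2)·(-15/2)] = -1/99
L_1(9/2) = (7)·(5/2)·(3/2)·(-1/2)/[(7/2)·(-1)·(-2)·(-4)] = 15/32
L_2(9/2) = (7)·(7/2)·(3/2)·(-1/2)/[(9/2)·(1)·(-1)·(-3)] = -49/36
L_3(9/2) = (7)·(7/2)·(5/2)·(-1/2)/[(11/2)·(2)·(1)·(-2)] = 245/176
L_4(9/2) = (7)·(7/2)·(5/2)·(3/2)/[(15/2)·(4)·(3)·(2)] = 49/96
Sum: (-733/8)·(-1/99) + (-5)·(15/32) + (-86)·(-49/36) + (-401)·(245/176) + (-2861)·(49/96) = -15223/8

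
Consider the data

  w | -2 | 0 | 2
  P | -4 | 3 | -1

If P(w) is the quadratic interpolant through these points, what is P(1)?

L_0(1) = (1)·(-1)/[(-2)·(-4)] = -1/8
L_1(1) = (3)·(-1)/[(2)·(-2)] = 3/4
L_2(1) = (3)·(1)/[(4)·(2)] = 3/8
Sum: (-4)·(-1/8) + 3·(3/4) + (-1)·(3/8) = 19/8

19/8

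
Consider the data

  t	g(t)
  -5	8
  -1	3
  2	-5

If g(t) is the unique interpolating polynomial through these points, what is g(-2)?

Using Newton's divided-difference form:
g[-5,-1] = (3 - 8) / (-1 - (-5)) = -5/4
g[-1,2] = (-5 - 3) / (2 - (-1)) = -8/3
g[-5,-1,2] = (-8/3 - (-5/4)) / (2 - (-5)) = -17/84
g(-2) = 8 + (-5/4)·(3) + (-17/84)·(3)·(-1) = 34/7

34/7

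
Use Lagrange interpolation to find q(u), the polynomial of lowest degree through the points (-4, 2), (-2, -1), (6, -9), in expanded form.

Build the Lagrange basis polynomials:
L_0(u) = (u + 2)(u - 6) / [20] = (1/20)u^2 - (1/5)u - 3/5
L_1(u) = (u + 4)(u - 6) / [-16] = -(1/16)u^2 + (1/8)u + 3/2
L_2(u) = (u + 4)(u + 2) / [80] = (1/80)u^2 + (3/40)u + 1/10
q(u) = 2·L_0 + (-1)·L_1 + (-9)·L_2
  2·L_0(u) = (1/10)u^2 - (2/5)u - 6/5
  (-1)·L_1(u) = (1/16)u^2 - (1/8)u - 3/2
  (-9)·L_2(u) = -(9/80)u^2 - (27/40)u - 9/10
Adding term by term: (1/20)u^2 - (6/5)u - 18/5

q(u) = (1/20)u^2 - (6/5)u - 18/5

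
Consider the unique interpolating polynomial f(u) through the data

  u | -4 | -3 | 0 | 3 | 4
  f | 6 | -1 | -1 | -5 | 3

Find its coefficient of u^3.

Build the Lagrange basis polynomials:
L_0(u) = (u + 3)u(u - 3)(u - 4) / [224] = (1/224)u^4 - (1/56)u^3 - (9/224)u^2 + (9/56)u
L_1(u) = (u + 4)u(u - 3)(u - 4) / [-126] = -(1/126)u^4 + (1/42)u^3 + (8/63)u^2 - (8/21)u
L_2(u) = (u + 4)(u + 3)(u - 3)(u - 4) / [144] = (1/144)u^4 - (25/144)u^2 + 1
L_3(u) = (u + 4)(u + 3)u(u - 4) / [-126] = -(1/126)u^4 - (1/42)u^3 + (8/63)u^2 + (8/21)u
L_4(u) = (u + 4)(u + 3)u(u - 3) / [224] = (1/224)u^4 + (1/56)u^3 - (9/224)u^2 - (9/56)u
f(u) = 6·L_0 + (-1)·L_1 + (-1)·L_2 + (-5)·L_3 + 3·L_4
Only the coefficient of u^3 is needed; take it from each L_i and combine:
6·(-1/56) + (-1)·(1/42) + (-1)·(0) + (-5)·(-1/42) + 3·(1/56) = 1/24

1/24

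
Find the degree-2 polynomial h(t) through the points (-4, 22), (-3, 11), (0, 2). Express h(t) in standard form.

h(t) = 2t^2 + 3t + 2

Newton's divided differences:
h[-4,-3] = (11 - 22) / (-3 - (-4)) = -11
h[-3,0] = (2 - 11) / (0 - (-3)) = -3
h[-4,-3,0] = (-3 - (-11)) / (0 - (-4)) = 2
h(t) = 22 + (-11)·(t + 4) + 2·(t + 4)(t + 3)
Expanding: h(t) = 2t^2 + 3t + 2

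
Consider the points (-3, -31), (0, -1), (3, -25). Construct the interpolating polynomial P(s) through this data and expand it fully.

Build the Lagrange basis polynomials:
L_0(s) = s(s - 3) / [18] = (1/18)s^2 - (1/6)s
L_1(s) = (s + 3)(s - 3) / [-9] = -(1/9)s^2 + 1
L_2(s) = (s + 3)s / [18] = (1/18)s^2 + (1/6)s
P(s) = (-31)·L_0 + (-1)·L_1 + (-25)·L_2
  (-31)·L_0(s) = -(31/18)s^2 + (31/6)s
  (-1)·L_1(s) = (1/9)s^2 - 1
  (-25)·L_2(s) = -(25/18)s^2 - (25/6)s
Adding term by term: -3s^2 + s - 1

P(s) = -3s^2 + s - 1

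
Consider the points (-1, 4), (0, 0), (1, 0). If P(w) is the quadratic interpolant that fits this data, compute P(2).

Using Newton's divided-difference form:
P[-1,0] = (0 - 4) / (0 - (-1)) = -4
P[0,1] = (0 - 0) / (1 - 0) = 0
P[-1,0,1] = (0 - (-4)) / (1 - (-1)) = 2
P(2) = 4 + (-4)·(3) + 2·(3)·(2) = 4

4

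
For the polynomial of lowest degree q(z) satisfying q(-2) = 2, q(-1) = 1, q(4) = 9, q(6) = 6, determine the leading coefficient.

L_0(z) = (z + 1)(z - 4)(z - 6) / [-48] = -(1/48)z^3 + (3/16)z^2 - (7/24)z - 1/2
L_1(z) = (z + 2)(z - 4)(z - 6) / [35] = (1/35)z^3 - (8/35)z^2 + (4/35)z + 48/35
L_2(z) = (z + 2)(z + 1)(z - 6) / [-60] = -(1/60)z^3 + (1/20)z^2 + (4/15)z + 1/5
L_3(z) = (z + 2)(z + 1)(z - 4) / [112] = (1/112)z^3 - (1/112)z^2 - (5/56)z - 1/14
q(z) = 2·L_0 + 1·L_1 + 9·L_2 + 6·L_3
Only the coefficient of z^3 is needed; take it from each L_i and combine:
2·(-1/48) + 1·(1/35) + 9·(-1/60) + 6·(1/112) = -23/210

-23/210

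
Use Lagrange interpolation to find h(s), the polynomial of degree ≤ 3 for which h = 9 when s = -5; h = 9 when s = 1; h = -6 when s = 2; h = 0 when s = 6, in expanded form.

h(s) = (381/770)s^3 - (444/385)s^2 - (11553/770)s + 1899/77

L_0(s) = (s - 1)(s - 2)(s - 6) / [-462] = -(1/462)s^3 + (3/154)s^2 - (10/231)s + 2/77
L_1(s) = (s + 5)(s - 2)(s - 6) / [30] = (1/30)s^3 - (1/10)s^2 - (14/15)s + 2
L_2(s) = (s + 5)(s - 1)(s - 6) / [-28] = -(1/28)s^3 + (1/14)s^2 + (29/28)s - 15/14
L_3(s) = (s + 5)(s - 1)(s - 2) / [220] = (1/220)s^3 + (1/110)s^2 - (13/220)s + 1/22
h(s) = 9·L_0 + 9·L_1 + (-6)·L_2 + 0·L_3
  9·L_0(s) = -(3/154)s^3 + (27/154)s^2 - (30/77)s + 18/77
  9·L_1(s) = (3/10)s^3 - (9/10)s^2 - (42/5)s + 18
  (-6)·L_2(s) = (3/14)s^3 - (3/7)s^2 - (87/14)s + 45/7
  0·L_3(s) = 0
Adding term by term: (381/770)s^3 - (444/385)s^2 - (11553/770)s + 1899/77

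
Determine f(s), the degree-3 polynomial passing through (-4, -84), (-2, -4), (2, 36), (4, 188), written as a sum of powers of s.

f(s) = 2s^3 + 3s^2 + 2s + 4

L_0(s) = (s + 2)(s - 2)(s - 4) / [-96] = -(1/96)s^3 + (1/24)s^2 + (1/24)s - 1/6
L_1(s) = (s + 4)(s - 2)(s - 4) / [48] = (1/48)s^3 - (1/24)s^2 - (1/3)s + 2/3
L_2(s) = (s + 4)(s + 2)(s - 4) / [-48] = -(1/48)s^3 - (1/24)s^2 + (1/3)s + 2/3
L_3(s) = (s + 4)(s + 2)(s - 2) / [96] = (1/96)s^3 + (1/24)s^2 - (1/24)s - 1/6
f(s) = (-84)·L_0 + (-4)·L_1 + 36·L_2 + 188·L_3
  (-84)·L_0(s) = (7/8)s^3 - (7/2)s^2 - (7/2)s + 14
  (-4)·L_1(s) = -(1/12)s^3 + (1/6)s^2 + (4/3)s - 8/3
  36·L_2(s) = -(3/4)s^3 - (3/2)s^2 + 12s + 24
  188·L_3(s) = (47/24)s^3 + (47/6)s^2 - (47/6)s - 94/3
Adding term by term: 2s^3 + 3s^2 + 2s + 4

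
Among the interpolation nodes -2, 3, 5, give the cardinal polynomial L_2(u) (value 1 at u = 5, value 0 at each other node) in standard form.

L_2(u) = (1/14)u^2 - (1/14)u - 3/7

L_2(u) = (u + 2)(u - 3) / [(7)·(2)]
       = (u^2 - u - 6) / (14)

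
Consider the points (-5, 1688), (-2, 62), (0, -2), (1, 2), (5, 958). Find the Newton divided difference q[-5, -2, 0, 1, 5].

2

q[-5,-2] = (62 - 1688) / (-2 - (-5)) = -542
q[-2,0] = (-2 - 62) / (0 - (-2)) = -32
q[0,1] = (2 - (-2)) / (1 - 0) = 4
q[1,5] = (958 - 2) / (5 - 1) = 239
q[-5,-2,0] = (-32 - (-542)) / (0 - (-5)) = 102
q[-2,0,1] = (4 - (-32)) / (1 - (-2)) = 12
q[0,1,5] = (239 - 4) / (5 - 0) = 47
q[-5,-2,0,1] = (12 - 102) / (1 - (-5)) = -15
q[-2,0,1,5] = (47 - 12) / (5 - (-2)) = 5
q[-5,-2,0,1,5] = (5 - (-15)) / (5 - (-5)) = 2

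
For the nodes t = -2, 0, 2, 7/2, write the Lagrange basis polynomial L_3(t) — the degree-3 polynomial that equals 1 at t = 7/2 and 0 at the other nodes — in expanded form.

L_3(t) = (t + 2)t(t - 2) / [(11/2)·(7/2)·(3/2)]
       = (t^3 - 4t) / (231/8)

L_3(t) = (8/231)t^3 - (32/231)t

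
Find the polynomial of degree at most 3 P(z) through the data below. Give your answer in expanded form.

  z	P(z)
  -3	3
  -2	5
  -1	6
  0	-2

P(z) = -(4/3)z^3 - (17/2)z^2 - (91/6)z - 2

Newton's divided differences:
P[-3,-2] = (5 - 3) / (-2 - (-3)) = 2
P[-2,-1] = (6 - 5) / (-1 - (-2)) = 1
P[-1,0] = (-2 - 6) / (0 - (-1)) = -8
P[-3,-2,-1] = (1 - 2) / (-1 - (-3)) = -1/2
P[-2,-1,0] = (-8 - 1) / (0 - (-2)) = -9/2
P[-3,-2,-1,0] = (-9/2 - (-1/2)) / (0 - (-3)) = -4/3
P(z) = 3 + 2·(z + 3) + (-1/2)·(z + 3)(z + 2) + (-4/3)·(z + 3)(z + 2)(z + 1)
Expanding: P(z) = -(4/3)z^3 - (17/2)z^2 - (91/6)z - 2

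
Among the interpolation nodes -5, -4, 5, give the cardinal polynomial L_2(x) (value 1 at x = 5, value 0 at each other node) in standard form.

L_2(x) = (1/90)x^2 + (1/10)x + 2/9

L_2(x) = (x + 5)(x + 4) / [(10)·(9)]
       = (x^2 + 9x + 20) / (90)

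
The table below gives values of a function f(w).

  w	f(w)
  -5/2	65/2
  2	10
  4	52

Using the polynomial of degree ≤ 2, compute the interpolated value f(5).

Using Newton's divided-difference form:
f[-5/2,2] = (10 - 65/2) / (2 - (-5/2)) = -5
f[2,4] = (52 - 10) / (4 - 2) = 21
f[-5/2,2,4] = (21 - (-5)) / (4 - (-5/2)) = 4
f(5) = 65/2 + (-5)·(15/2) + 4·(15/2)·(3) = 85

85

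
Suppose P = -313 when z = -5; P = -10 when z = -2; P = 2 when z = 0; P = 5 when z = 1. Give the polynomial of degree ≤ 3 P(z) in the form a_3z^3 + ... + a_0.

Build the Lagrange basis polynomials:
L_0(z) = (z + 2)z(z - 1) / [-90] = -(1/90)z^3 - (1/90)z^2 + (1/45)z
L_1(z) = (z + 5)z(z - 1) / [18] = (1/18)z^3 + (2/9)z^2 - (5/18)z
L_2(z) = (z + 5)(z + 2)(z - 1) / [-10] = -(1/10)z^3 - (3/5)z^2 - (3/10)z + 1
L_3(z) = (z + 5)(z + 2)z / [18] = (1/18)z^3 + (7/18)z^2 + (5/9)z
P(z) = (-313)·L_0 + (-10)·L_1 + 2·L_2 + 5·L_3
  (-313)·L_0(z) = (313/90)z^3 + (313/90)z^2 - (313/45)z
  (-10)·L_1(z) = -(5/9)z^3 - (20/9)z^2 + (25/9)z
  2·L_2(z) = -(1/5)z^3 - (6/5)z^2 - (3/5)z + 2
  5·L_3(z) = (5/18)z^3 + (35/18)z^2 + (25/9)z
Adding term by term: 3z^3 + 2z^2 - 2z + 2

P(z) = 3z^3 + 2z^2 - 2z + 2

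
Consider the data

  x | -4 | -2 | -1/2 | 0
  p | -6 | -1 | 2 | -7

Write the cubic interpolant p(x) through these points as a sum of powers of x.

Build the Lagrange basis polynomials:
L_0(x) = (x + 2)(x + 1/2)x / [-28] = -(1/28)x^3 - (5/56)x^2 - (1/28)x
L_1(x) = (x + 4)(x + 1/2)x / [6] = (1/6)x^3 + (3/4)x^2 + (1/3)x
L_2(x) = (x + 4)(x + 2)x / [-21/8] = -(8/21)x^3 - (16/7)x^2 - (64/21)x
L_3(x) = (x + 4)(x + 2)(x + 1/2) / [4] = (1/4)x^3 + (13/8)x^2 + (11/4)x + 1
p(x) = (-6)·L_0 + (-1)·L_1 + 2·L_2 + (-7)·L_3
  (-6)·L_0(x) = (3/14)x^3 + (15/28)x^2 + (3/14)x
  (-1)·L_1(x) = -(1/6)x^3 - (3/4)x^2 - (1/3)x
  2·L_2(x) = -(16/21)x^3 - (32/7)x^2 - (128/21)x
  (-7)·L_3(x) = -(7/4)x^3 - (91/8)x^2 - (77/4)x - 7
Adding term by term: -(69/28)x^3 - (905/56)x^2 - (713/28)x - 7

p(x) = -(69/28)x^3 - (905/56)x^2 - (713/28)x - 7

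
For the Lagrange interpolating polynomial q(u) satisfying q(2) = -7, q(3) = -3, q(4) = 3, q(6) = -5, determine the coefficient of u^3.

-13/12

Build the Lagrange basis polynomials:
L_0(u) = (u - 3)(u - 4)(u - 6) / [-8] = -(1/8)u^3 + (13/8)u^2 - (27/4)u + 9
L_1(u) = (u - 2)(u - 4)(u - 6) / [3] = (1/3)u^3 - 4u^2 + (44/3)u - 16
L_2(u) = (u - 2)(u - 3)(u - 6) / [-4] = -(1/4)u^3 + (11/4)u^2 - 9u + 9
L_3(u) = (u - 2)(u - 3)(u - 4) / [24] = (1/24)u^3 - (3/8)u^2 + (13/12)u - 1
q(u) = (-7)·L_0 + (-3)·L_1 + 3·L_2 + (-5)·L_3
Only the coefficient of u^3 is needed; take it from each L_i and combine:
(-7)·(-1/8) + (-3)·(1/3) + 3·(-1/4) + (-5)·(1/24) = -13/12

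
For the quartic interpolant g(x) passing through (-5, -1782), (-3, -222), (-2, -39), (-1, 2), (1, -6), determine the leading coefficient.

The leading coefficient equals the top divided difference g[-5,-3,-2,-1,1].
g[-5,-3] = (-222 - (-1782)) / (-3 - (-5)) = 780
g[-3,-2] = (-39 - (-222)) / (-2 - (-3)) = 183
g[-2,-1] = (2 - (-39)) / (-1 - (-2)) = 41
g[-1,1] = (-6 - 2) / (1 - (-1)) = -4
g[-5,-3,-2] = (183 - 780) / (-2 - (-5)) = -199
g[-3,-2,-1] = (41 - 183) / (-1 - (-3)) = -71
g[-2,-1,1] = (-4 - 41) / (1 - (-2)) = -15
g[-5,-3,-2,-1] = (-71 - (-199)) / (-1 - (-5)) = 32
g[-3,-2,-1,1] = (-15 - (-71)) / (1 - (-3)) = 14
g[-5,-3,-2,-1,1] = (14 - 32) / (1 - (-5)) = -3

-3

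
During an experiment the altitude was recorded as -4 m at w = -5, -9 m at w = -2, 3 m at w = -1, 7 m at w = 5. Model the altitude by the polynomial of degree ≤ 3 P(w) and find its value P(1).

1028/35

Evaluate each Lagrange basis at w = 1:
L_0(1) = (3)·(2)·(-4)/[(-3)·(-4)·(-10)] = 1/5
L_1(1) = (6)·(2)·(-4)/[(3)·(-1)·(-7)] = -16/7
L_2(1) = (6)·(3)·(-4)/[(4)·(1)·(-6)] = 3
L_3(1) = (6)·(3)·(2)/[(10)·(7)·(6)] = 3/35
Sum: (-4)·(1/5) + (-9)·(-16/7) + 3·(3) + 7·(3/35) = 1028/35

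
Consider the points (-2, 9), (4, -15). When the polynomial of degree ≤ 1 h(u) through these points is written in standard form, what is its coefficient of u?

-4

The leading coefficient equals the top divided difference h[-2,4].
h[-2,4] = (-15 - 9) / (4 - (-2)) = -4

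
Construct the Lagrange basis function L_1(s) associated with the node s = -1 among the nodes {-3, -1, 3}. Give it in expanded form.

L_1(s) = (s + 3)(s - 3) / [(2)·(-4)]
       = (s^2 - 9) / (-8)

L_1(s) = -(1/8)s^2 + 9/8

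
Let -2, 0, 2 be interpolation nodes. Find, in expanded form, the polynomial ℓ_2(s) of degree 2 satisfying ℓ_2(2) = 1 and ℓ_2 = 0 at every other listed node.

ℓ_2(s) = (s + 2)s / [(4)·(2)]
       = (s^2 + 2s) / (8)

ℓ_2(s) = (1/8)s^2 + (1/4)s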